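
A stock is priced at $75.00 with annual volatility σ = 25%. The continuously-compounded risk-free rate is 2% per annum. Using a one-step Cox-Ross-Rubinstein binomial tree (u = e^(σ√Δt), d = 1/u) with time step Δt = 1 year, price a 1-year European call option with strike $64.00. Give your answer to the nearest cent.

$15.13

CRR parameters: u = e^(σ√Δt) = e^(0.25·√1) = 1.2840, d = 1/u = 0.7788
Per-period rate: rΔt = 0.02·1 = 0.02, so R = e^0.02 = 1.0202
Risk-neutral probability p = (e^0.02 − 0.7788)/(1.2840 − 0.7788) = 0.2414/0.5052 = 0.4778
Terminal stock prices: S_u = 96.3, S_d = 58.41
Terminal payoffs (S − K): max(32.3, 0) = 32.3, max(-5.59, 0) = 0
Node 0 (S = 75): V_0 = e^(−0.02)·[0.4778·32.3019 + 0.5222·0.0000] = 15.1285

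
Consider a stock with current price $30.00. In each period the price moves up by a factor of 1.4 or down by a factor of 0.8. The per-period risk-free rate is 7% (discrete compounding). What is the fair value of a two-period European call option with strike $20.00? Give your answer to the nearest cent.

Risk-neutral probability p = (1 + 0.07 − 0.8)/(1.4 − 0.8) = 0.2700/0.6000 = 0.4500
Terminal stock prices: S_uu = 58.8, S_ud = 33.6, S_dd = 19.2
Terminal payoffs (S − K): max(38.8, 0) = 38.8, max(13.6, 0) = 13.6, max(-0.8, 0) = 0
Node u (S = 42): V_u = 1/1.07·[0.4500·38.8000 + 0.5500·13.6000] = 23.3084
Node d (S = 24): V_d = 1/1.07·[0.4500·13.6000 + 0.5500·0.0000] = 5.7196
Node 0 (S = 30): V_0 = 1/1.07·[0.4500·23.3084 + 0.5500·5.7196] = 12.7426

$12.74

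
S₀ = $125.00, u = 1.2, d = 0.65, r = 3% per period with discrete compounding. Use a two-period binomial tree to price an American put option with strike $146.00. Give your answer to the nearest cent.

$29.19

Risk-neutral probability p = (1 + 0.03 − 0.65)/(1.2 − 0.65) = 0.3800/0.5500 = 0.6909
Terminal stock prices: S_uu = 180, S_ud = 97.5, S_dd = 52.81
Terminal payoffs (K − S): max(-34, 0) = 0, max(48.5, 0) = 48.5, max(93.19, 0) = 93.19
Node u (S = 150): continuation = 1/1.03·[0.6909·0.0000 + 0.3091·48.5000] = 14.5543; exercise value = 0.0000 ≤ continuation, so V_u = 14.5543
Node d (S = 81.25): continuation = 1/1.03·[0.6909·48.5000 + 0.3091·93.1875] = 60.4976; exercise value = 64.7500 > continuation, so V_d = 64.7500 (exercise)
Node 0 (S = 125): continuation = 1/1.03·[0.6909·14.5543 + 0.3091·64.7500] = 29.1935; exercise value = 21.0000 ≤ continuation, so V_0 = 29.1935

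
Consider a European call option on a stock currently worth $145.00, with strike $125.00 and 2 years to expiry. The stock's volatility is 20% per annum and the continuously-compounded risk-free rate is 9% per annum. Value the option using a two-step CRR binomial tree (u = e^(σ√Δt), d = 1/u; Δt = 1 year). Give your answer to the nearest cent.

CRR parameters: u = e^(σ√Δt) = e^(0.2·√1) = 1.2214, d = 1/u = 0.8187
Per-period rate: rΔt = 0.09·1 = 0.09, so R = e^0.09 = 1.0942
Risk-neutral probability p = (e^0.09 − 0.8187)/(1.2214 − 0.8187) = 0.2754/0.4027 = 0.6840
Terminal stock prices: S_uu = 216.3, S_ud = 145, S_dd = 97.2
Terminal payoffs (S − K): max(91.31, 0) = 91.31, max(20, 0) = 20, max(-27.8, 0) = 0
Node u (S = 177.1): V_u = e^(−0.09)·[0.6840·91.3146 + 0.3160·20.0000] = 62.8620
Node d (S = 118.7): V_d = e^(−0.09)·[0.6840·20.0000 + 0.3160·0.0000] = 12.5033
Node 0 (S = 145): V_0 = e^(−0.09)·[0.6840·62.8620 + 0.3160·12.5033] = 42.9097

$42.91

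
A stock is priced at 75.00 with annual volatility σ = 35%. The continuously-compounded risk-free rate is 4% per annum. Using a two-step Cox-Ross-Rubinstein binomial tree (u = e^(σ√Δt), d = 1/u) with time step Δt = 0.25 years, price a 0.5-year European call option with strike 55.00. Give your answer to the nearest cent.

CRR parameters: u = e^(σ√Δt) = e^(0.35·√0.25) = 1.1912, d = 1/u = 0.8395
Per-period rate: rΔt = 0.04·0.25 = 0.01, so R = e^0.01 = 1.0101
Risk-neutral probability p = (e^0.01 − 0.8395)/(1.1912 − 0.8395) = 0.1706/0.3518 = 0.4849
Terminal stock prices: S_uu = 106.4, S_ud = 75, S_dd = 52.85
Terminal payoffs (S − K): max(51.43, 0) = 51.43, max(20, 0) = 20, max(-2.148, 0) = 0
Node u (S = 89.34): V_u = e^(−0.01)·[0.4849·51.4301 + 0.5151·20.0000] = 34.8907
Node d (S = 62.96): V_d = e^(−0.01)·[0.4849·20.0000 + 0.5151·0.0000] = 9.6021
Node 0 (S = 75): V_0 = e^(−0.01)·[0.4849·34.8907 + 0.5151·9.6021] = 21.6477

21.65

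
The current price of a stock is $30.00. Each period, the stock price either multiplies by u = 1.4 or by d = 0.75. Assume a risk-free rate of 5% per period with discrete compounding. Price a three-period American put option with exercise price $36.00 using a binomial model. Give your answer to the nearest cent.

$8.35

Risk-neutral probability p = (1 + 0.05 − 0.75)/(1.4 − 0.75) = 0.3000/0.6500 = 0.4615
Terminal stock prices: S_uuu = 82.32, S_uud = 44.1, S_udd = 23.62, S_ddd = 12.66
Terminal payoffs (K − S): max(-46.32, 0) = 0, max(-8.1, 0) = 0, max(12.38, 0) = 12.38, max(23.34, 0) = 23.34
Node uu (S = 58.8): continuation = 1/1.05·[0.4615·0.0000 + 0.5385·0.0000] = 0.0000; exercise value = 0.0000 ≤ continuation, so V_uu = 0.0000
Node ud (S = 31.5): continuation = 1/1.05·[0.4615·0.0000 + 0.5385·12.3750] = 6.3462; exercise value = 4.5000 ≤ continuation, so V_ud = 6.3462
Node dd (S = 16.88): continuation = 1/1.05·[0.4615·12.3750 + 0.5385·23.3438] = 17.4107; exercise value = 19.1250 > continuation, so V_dd = 19.1250 (exercise)
Node u (S = 42): continuation = 1/1.05·[0.4615·0.0000 + 0.5385·6.3462] = 3.2544; exercise value = 0.0000 ≤ continuation, so V_u = 3.2544
Node d (S = 22.5): continuation = 1/1.05·[0.4615·6.3462 + 0.5385·19.1250] = 12.5972; exercise value = 13.5000 > continuation, so V_d = 13.5000 (exercise)
Node 0 (S = 30): continuation = 1/1.05·[0.4615·3.2544 + 0.5385·13.5000] = 8.3536; exercise value = 6.0000 ≤ continuation, so V_0 = 8.3536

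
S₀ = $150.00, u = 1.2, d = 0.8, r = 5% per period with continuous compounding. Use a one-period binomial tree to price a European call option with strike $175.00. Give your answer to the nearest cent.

$2.99

Risk-neutral probability p = (e^0.05 − 0.8)/(1.2 − 0.8) = 0.2513/0.4000 = 0.6282
Terminal stock prices: S_u = 180, S_d = 120
Terminal payoffs (S − K): max(5, 0) = 5, max(-55, 0) = 0
Node 0 (S = 150): V_0 = e^(−0.05)·[0.6282·5.0000 + 0.3718·0.0000] = 2.9877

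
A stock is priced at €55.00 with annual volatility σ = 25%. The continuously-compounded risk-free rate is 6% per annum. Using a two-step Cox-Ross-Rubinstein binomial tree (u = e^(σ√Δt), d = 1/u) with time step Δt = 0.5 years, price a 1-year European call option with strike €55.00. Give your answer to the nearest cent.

CRR parameters: u = e^(σ√Δt) = e^(0.25·√0.5) = 1.1934, d = 1/u = 0.8380
Per-period rate: rΔt = 0.06·0.5 = 0.03, so R = e^0.03 = 1.0305
Risk-neutral probability p = (e^0.03 − 0.8380)/(1.1934 − 0.8380) = 0.1925/0.3554 = 0.5416
Terminal stock prices: S_uu = 78.33, S_ud = 55, S_dd = 38.62
Terminal payoffs (S − K): max(23.33, 0) = 23.33, max(0, 0) = 0, max(-16.38, 0) = 0
Node u (S = 65.64): V_u = e^(−0.03)·[0.5416·23.3265 + 0.4584·0.0000] = 12.2605
Node d (S = 46.09): V_d = e^(−0.03)·[0.5416·0.0000 + 0.4584·0.0000] = 0.0000
Node 0 (S = 55): V_0 = e^(−0.03)·[0.5416·12.2605 + 0.4584·0.0000] = 6.4442

€6.44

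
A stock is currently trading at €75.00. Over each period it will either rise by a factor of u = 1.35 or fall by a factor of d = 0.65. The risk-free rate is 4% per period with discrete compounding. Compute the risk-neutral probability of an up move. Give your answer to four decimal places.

p = 0.5571

Risk-neutral probability p = (1 + 0.04 − 0.65)/(1.35 − 0.65) = 0.3900/0.7000 = 0.5571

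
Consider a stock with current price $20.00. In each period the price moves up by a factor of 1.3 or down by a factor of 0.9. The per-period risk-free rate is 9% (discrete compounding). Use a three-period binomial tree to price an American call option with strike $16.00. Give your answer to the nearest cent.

Risk-neutral probability p = (1 + 0.09 − 0.9)/(1.3 − 0.9) = 0.1900/0.4000 = 0.4750
Terminal stock prices: S_uuu = 43.94, S_uud = 30.42, S_udd = 21.06, S_ddd = 14.58
Terminal payoffs (S − K): max(27.94, 0) = 27.94, max(14.42, 0) = 14.42, max(5.06, 0) = 5.06, max(-1.42, 0) = 0
Node uu (S = 33.8): continuation = 1/1.09·[0.4750·27.9400 + 0.5250·14.4200] = 19.1211; exercise value = 17.8000 ≤ continuation, so V_uu = 19.1211
Node ud (S = 23.4): continuation = 1/1.09·[0.4750·14.4200 + 0.5250·5.0600] = 8.7211; exercise value = 7.4000 ≤ continuation, so V_ud = 8.7211
Node dd (S = 16.2): continuation = 1/1.09·[0.4750·5.0600 + 0.5250·0.0000] = 2.2050; exercise value = 0.2000 ≤ continuation, so V_dd = 2.2050
Node u (S = 26): continuation = 1/1.09·[0.4750·19.1211 + 0.5250·8.7211] = 12.5331; exercise value = 10.0000 ≤ continuation, so V_u = 12.5331
Node d (S = 18): continuation = 1/1.09·[0.4750·8.7211 + 0.5250·2.2050] = 4.8625; exercise value = 2.0000 ≤ continuation, so V_d = 4.8625
Node 0 (S = 20): continuation = 1/1.09·[0.4750·12.5331 + 0.5250·4.8625] = 7.8037; exercise value = 4.0000 ≤ continuation, so V_0 = 7.8037

$7.80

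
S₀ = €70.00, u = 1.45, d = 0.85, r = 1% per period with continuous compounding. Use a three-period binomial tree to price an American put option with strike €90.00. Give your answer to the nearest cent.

€25.42

Risk-neutral probability p = (e^0.01 − 0.85)/(1.45 − 0.85) = 0.1601/0.6000 = 0.2668
Terminal stock prices: S_uuu = 213.4, S_uud = 125.1, S_udd = 73.33, S_ddd = 42.99
Terminal payoffs (K − S): max(-123.4, 0) = 0, max(-35.1, 0) = 0, max(16.67, 0) = 16.67, max(47.01, 0) = 47.01
Node uu (S = 147.2): continuation = e^(−0.01)·[0.2668·0.0000 + 0.7332·0.0000] = 0.0000; exercise value = 0.0000 ≤ continuation, so V_uu = 0.0000
Node ud (S = 86.27): continuation = e^(−0.01)·[0.2668·0.0000 + 0.7332·16.6663] = 12.0989; exercise value = 3.7250 ≤ continuation, so V_ud = 12.0989
Node dd (S = 50.57): continuation = e^(−0.01)·[0.2668·16.6663 + 0.7332·47.0113] = 38.5295; exercise value = 39.4250 > continuation, so V_dd = 39.4250 (exercise)
Node u (S = 101.5): continuation = e^(−0.01)·[0.2668·0.0000 + 0.7332·12.0989] = 8.7833; exercise value = 0.0000 ≤ continuation, so V_u = 8.7833
Node d (S = 59.5): continuation = e^(−0.01)·[0.2668·12.0989 + 0.7332·39.4250] = 31.8160; exercise value = 30.5000 ≤ continuation, so V_d = 31.8160
Node 0 (S = 70): continuation = e^(−0.01)·[0.2668·8.7833 + 0.7332·31.8160] = 25.4166; exercise value = 20.0000 ≤ continuation, so V_0 = 25.4166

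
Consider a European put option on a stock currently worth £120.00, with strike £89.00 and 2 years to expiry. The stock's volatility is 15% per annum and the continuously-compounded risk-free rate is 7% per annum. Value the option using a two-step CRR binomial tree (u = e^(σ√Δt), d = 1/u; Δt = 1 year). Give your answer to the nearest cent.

CRR parameters: u = e^(σ√Δt) = e^(0.15·√1) = 1.1618, d = 1/u = 0.8607
Per-period rate: rΔt = 0.07·1 = 0.07, so R = e^0.07 = 1.0725
Risk-neutral probability p = (e^0.07 − 0.8607)/(1.1618 − 0.8607) = 0.2118/0.3011 = 0.7034
Terminal stock prices: S_uu = 162, S_ud = 120, S_dd = 88.9
Terminal payoffs (K − S): max(-72.98, 0) = 0, max(-31, 0) = 0, max(0.1018, 0) = 0.1018
Node u (S = 139.4): V_u = e^(−0.07)·[0.7034·0.0000 + 0.2966·0.0000] = 0.0000
Node d (S = 103.3): V_d = e^(−0.07)·[0.7034·0.0000 + 0.2966·0.1018] = 0.0282
Node 0 (S = 120): V_0 = e^(−0.07)·[0.7034·0.0000 + 0.2966·0.0282] = 0.0078

£0.01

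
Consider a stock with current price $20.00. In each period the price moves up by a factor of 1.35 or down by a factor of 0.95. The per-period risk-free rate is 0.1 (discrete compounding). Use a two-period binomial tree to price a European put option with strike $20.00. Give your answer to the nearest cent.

Risk-neutral probability p = (1 + 0.1 − 0.95)/(1.35 − 0.95) = 0.1500/0.4000 = 0.3750
Terminal stock prices: S_uu = 36.45, S_ud = 25.65, S_dd = 18.05
Terminal payoffs (K − S): max(-16.45, 0) = 0, max(-5.65, 0) = 0, max(1.95, 0) = 1.95
Node u (S = 27): V_u = 1/1.1·[0.3750·0.0000 + 0.6250·0.0000] = 0.0000
Node d (S = 19): V_d = 1/1.1·[0.3750·0.0000 + 0.6250·1.9500] = 1.1080
Node 0 (S = 20): V_0 = 1/1.1·[0.3750·0.0000 + 0.6250·1.1080] = 0.6295

$0.63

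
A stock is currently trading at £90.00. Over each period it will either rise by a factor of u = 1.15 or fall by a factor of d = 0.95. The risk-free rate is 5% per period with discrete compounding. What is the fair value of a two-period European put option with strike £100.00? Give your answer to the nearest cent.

Risk-neutral probability p = (1 + 0.05 − 0.95)/(1.15 − 0.95) = 0.1000/0.2000 = 0.5000
Terminal stock prices: S_uu = 119, S_ud = 98.32, S_dd = 81.22
Terminal payoffs (K − S): max(-19.02, 0) = 0, max(1.675, 0) = 1.675, max(18.78, 0) = 18.78
Node u (S = 103.5): V_u = 1/1.05·[0.5000·0.0000 + 0.5000·1.6750] = 0.7976
Node d (S = 85.5): V_d = 1/1.05·[0.5000·1.6750 + 0.5000·18.7750] = 9.7381
Node 0 (S = 90): V_0 = 1/1.05·[0.5000·0.7976 + 0.5000·9.7381] = 5.0170

£5.02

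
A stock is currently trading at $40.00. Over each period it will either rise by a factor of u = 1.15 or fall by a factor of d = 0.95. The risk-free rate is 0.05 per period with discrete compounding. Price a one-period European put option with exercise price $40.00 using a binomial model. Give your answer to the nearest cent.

Risk-neutral probability p = (1 + 0.05 − 0.95)/(1.15 − 0.95) = 0.1000/0.2000 = 0.5000
Terminal stock prices: S_u = 46, S_d = 38
Terminal payoffs (K − S): max(-6, 0) = 0, max(2, 0) = 2
Node 0 (S = 40): V_0 = 1/1.05·[0.5000·0.0000 + 0.5000·2.0000] = 0.9524

$0.95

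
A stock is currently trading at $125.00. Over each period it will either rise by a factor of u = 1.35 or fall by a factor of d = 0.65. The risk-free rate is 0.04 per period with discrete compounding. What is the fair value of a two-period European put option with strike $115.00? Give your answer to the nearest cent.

Risk-neutral probability p = (1 + 0.04 − 0.65)/(1.35 − 0.65) = 0.3900/0.7000 = 0.5571
Terminal stock prices: S_uu = 227.8, S_ud = 109.7, S_dd = 52.81
Terminal payoffs (K − S): max(-112.8, 0) = 0, max(5.312, 0) = 5.312, max(62.19, 0) = 62.19
Node u (S = 168.8): V_u = 1/1.04·[0.5571·0.0000 + 0.4429·5.3125] = 2.2622
Node d (S = 81.25): V_d = 1/1.04·[0.5571·5.3125 + 0.4429·62.1875] = 29.3269
Node 0 (S = 125): V_0 = 1/1.04·[0.5571·2.2622 + 0.4429·29.3269] = 13.7000

$13.70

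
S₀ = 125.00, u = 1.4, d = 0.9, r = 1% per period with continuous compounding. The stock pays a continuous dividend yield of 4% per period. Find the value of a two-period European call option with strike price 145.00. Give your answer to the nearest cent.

4.91

Per-period risk-free factor R = e^0.01 = 1.0101; dividend-adjusted growth = e^(0.01−0.04) = 0.9704.
Risk-neutral probability p = (0.9704 − 0.9)/(1.4 − 0.9) = 0.0704/0.5000 = 0.1409
Terminal stock prices: S_uu = 245, S_ud = 157.5, S_dd = 101.2
Terminal payoffs (S − K): max(100, 0) = 100, max(12.5, 0) = 12.5, max(-43.75, 0) = 0
Node u (S = 175): V_u = e^(−0.01)·[0.1409·100.0000 + 0.8591·12.5000] = 24.5809
Node d (S = 112.5): V_d = e^(−0.01)·[0.1409·12.5000 + 0.8591·0.0000] = 1.7436
Node 0 (S = 125): V_0 = e^(−0.01)·[0.1409·24.5809 + 0.8591·1.7436] = 4.9118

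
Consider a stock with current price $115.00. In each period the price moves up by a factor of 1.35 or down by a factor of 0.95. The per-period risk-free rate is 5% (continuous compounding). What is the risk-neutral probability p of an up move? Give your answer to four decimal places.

p = 0.2532

Risk-neutral probability p = (e^0.05 − 0.95)/(1.35 − 0.95) = 0.1013/0.4000 = 0.2532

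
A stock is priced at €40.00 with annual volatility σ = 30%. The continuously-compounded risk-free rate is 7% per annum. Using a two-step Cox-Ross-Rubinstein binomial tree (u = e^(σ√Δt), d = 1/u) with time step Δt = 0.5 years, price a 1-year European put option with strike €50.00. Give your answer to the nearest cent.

CRR parameters: u = e^(σ√Δt) = e^(0.3·√0.5) = 1.2363, d = 1/u = 0.8089
Per-period rate: rΔt = 0.07·0.5 = 0.035, so R = e^0.035 = 1.0356
Risk-neutral probability p = (e^0.035 − 0.8089)/(1.2363 − 0.8089) = 0.2268/0.4275 = 0.5305
Terminal stock prices: S_uu = 61.14, S_ud = 40, S_dd = 26.17
Terminal payoffs (K − S): max(-11.14, 0) = 0, max(10, 0) = 10, max(23.83, 0) = 23.83
Node u (S = 49.45): V_u = e^(−0.035)·[0.5305·0.0000 + 0.4695·10.0000] = 4.5336
Node d (S = 32.35): V_d = e^(−0.035)·[0.5305·10.0000 + 0.4695·23.8300] = 15.9260
Node 0 (S = 40): V_0 = e^(−0.035)·[0.5305·4.5336 + 0.4695·15.9260] = 9.5424

€9.54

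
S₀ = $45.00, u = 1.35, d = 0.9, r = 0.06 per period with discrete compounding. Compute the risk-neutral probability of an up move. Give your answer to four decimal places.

p = 0.3556

Risk-neutral probability p = (1 + 0.06 − 0.9)/(1.35 − 0.9) = 0.1600/0.4500 = 0.3556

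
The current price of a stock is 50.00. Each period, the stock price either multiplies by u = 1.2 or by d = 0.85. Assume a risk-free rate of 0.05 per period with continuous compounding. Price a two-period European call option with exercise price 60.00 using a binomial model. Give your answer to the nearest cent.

Risk-neutral probability p = (e^0.05 − 0.85)/(1.2 − 0.85) = 0.2013/0.3500 = 0.5751
Terminal stock prices: S_uu = 72, S_ud = 51, S_dd = 36.12
Terminal payoffs (S − K): max(12, 0) = 12, max(-9, 0) = 0, max(-23.88, 0) = 0
Node u (S = 60): V_u = e^(−0.05)·[0.5751·12.0000 + 0.4249·0.0000] = 6.5642
Node d (S = 42.5): V_d = e^(−0.05)·[0.5751·0.0000 + 0.4249·0.0000] = 0.0000
Node 0 (S = 50): V_0 = e^(−0.05)·[0.5751·6.5642 + 0.4249·0.0000] = 3.5907

3.59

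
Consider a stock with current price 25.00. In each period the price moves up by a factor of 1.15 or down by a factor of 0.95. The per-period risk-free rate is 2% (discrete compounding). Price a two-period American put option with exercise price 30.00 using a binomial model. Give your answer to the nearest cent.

5.00

Risk-neutral probability p = (1 + 0.02 − 0.95)/(1.15 − 0.95) = 0.0700/0.2000 = 0.3500
Terminal stock prices: S_uu = 33.06, S_ud = 27.31, S_dd = 22.56
Terminal payoffs (K − S): max(-3.062, 0) = 0, max(2.688, 0) = 2.688, max(7.438, 0) = 7.438
Node u (S = 28.75): continuation = 1/1.02·[0.3500·0.0000 + 0.6500·2.6875] = 1.7126; exercise value = 1.2500 ≤ continuation, so V_u = 1.7126
Node d (S = 23.75): continuation = 1/1.02·[0.3500·2.6875 + 0.6500·7.4375] = 5.6618; exercise value = 6.2500 > continuation, so V_d = 6.2500 (exercise)
Node 0 (S = 25): continuation = 1/1.02·[0.3500·1.7126 + 0.6500·6.2500] = 4.5705; exercise value = 5.0000 > continuation, so V_0 = 5.0000 (exercise)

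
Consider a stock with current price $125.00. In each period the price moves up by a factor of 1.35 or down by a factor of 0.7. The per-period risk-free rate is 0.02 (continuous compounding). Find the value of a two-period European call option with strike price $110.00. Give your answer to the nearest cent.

$31.37

Risk-neutral probability p = (e^0.02 − 0.7)/(1.35 − 0.7) = 0.3202/0.6500 = 0.4926
Terminal stock prices: S_uu = 227.8, S_ud = 118.1, S_dd = 61.25
Terminal payoffs (S − K): max(117.8, 0) = 117.8, max(8.125, 0) = 8.125, max(-48.75, 0) = 0
Node u (S = 168.8): V_u = e^(−0.02)·[0.4926·117.8125 + 0.5074·8.1250] = 60.9281
Node d (S = 87.5): V_d = e^(−0.02)·[0.4926·8.1250 + 0.5074·0.0000] = 3.9233
Node 0 (S = 125): V_0 = e^(−0.02)·[0.4926·60.9281 + 0.5074·3.9233] = 31.3711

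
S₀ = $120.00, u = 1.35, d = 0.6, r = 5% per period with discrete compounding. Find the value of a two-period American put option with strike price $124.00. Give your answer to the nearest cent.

$25.64

Risk-neutral probability p = (1 + 0.05 − 0.6)/(1.35 − 0.6) = 0.4500/0.7500 = 0.6000
Terminal stock prices: S_uu = 218.7, S_ud = 97.2, S_dd = 43.2
Terminal payoffs (K − S): max(-94.7, 0) = 0, max(26.8, 0) = 26.8, max(80.8, 0) = 80.8
Node u (S = 162): continuation = 1/1.05·[0.6000·0.0000 + 0.4000·26.8000] = 10.2095; exercise value = 0.0000 ≤ continuation, so V_u = 10.2095
Node d (S = 72): continuation = 1/1.05·[0.6000·26.8000 + 0.4000·80.8000] = 46.0952; exercise value = 52.0000 > continuation, so V_d = 52.0000 (exercise)
Node 0 (S = 120): continuation = 1/1.05·[0.6000·10.2095 + 0.4000·52.0000] = 25.6435; exercise value = 4.0000 ≤ continuation, so V_0 = 25.6435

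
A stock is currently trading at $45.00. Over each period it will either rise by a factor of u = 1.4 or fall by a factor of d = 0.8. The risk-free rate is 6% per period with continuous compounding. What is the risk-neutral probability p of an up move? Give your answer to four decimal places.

Risk-neutral probability p = (e^0.06 − 0.8)/(1.4 − 0.8) = 0.2618/0.6000 = 0.4364

p = 0.4364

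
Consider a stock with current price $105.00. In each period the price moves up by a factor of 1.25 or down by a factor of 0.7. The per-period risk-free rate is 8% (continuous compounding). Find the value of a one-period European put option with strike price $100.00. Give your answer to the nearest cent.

Risk-neutral probability p = (e^0.08 − 0.7)/(1.25 − 0.7) = 0.3833/0.5500 = 0.6969
Terminal stock prices: S_u = 131.2, S_d = 73.5
Terminal payoffs (K − S): max(-31.25, 0) = 0, max(26.5, 0) = 26.5
Node 0 (S = 105): V_0 = e^(−0.08)·[0.6969·0.0000 + 0.3031·26.5000] = 7.4150

$7.41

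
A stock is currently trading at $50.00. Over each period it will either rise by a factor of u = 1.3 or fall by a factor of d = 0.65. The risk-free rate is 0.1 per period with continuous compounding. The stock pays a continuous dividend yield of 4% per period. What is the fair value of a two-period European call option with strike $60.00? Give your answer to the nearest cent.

$8.05

Per-period risk-free factor R = e^0.1 = 1.1052; dividend-adjusted growth = e^(0.1−0.04) = 1.0618.
Risk-neutral probability p = (1.0618 − 0.65)/(1.3 − 0.65) = 0.4118/0.6500 = 0.6336
Terminal stock prices: S_uu = 84.5, S_ud = 42.25, S_dd = 21.13
Terminal payoffs (S − K): max(24.5, 0) = 24.5, max(-17.75, 0) = 0, max(-38.88, 0) = 0
Node u (S = 65): V_u = e^(−0.1)·[0.6336·24.5000 + 0.3664·0.0000] = 14.0459
Node d (S = 32.5): V_d = e^(−0.1)·[0.6336·0.0000 + 0.3664·0.0000] = 0.0000
Node 0 (S = 50): V_0 = e^(−0.1)·[0.6336·14.0459 + 0.3664·0.0000] = 8.0525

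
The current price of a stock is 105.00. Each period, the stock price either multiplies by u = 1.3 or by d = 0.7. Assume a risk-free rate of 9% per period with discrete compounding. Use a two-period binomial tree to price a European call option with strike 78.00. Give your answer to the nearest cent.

42.09

Risk-neutral probability p = (1 + 0.09 − 0.7)/(1.3 − 0.7) = 0.3900/0.6000 = 0.6500
Terminal stock prices: S_uu = 177.5, S_ud = 95.55, S_dd = 51.45
Terminal payoffs (S − K): max(99.45, 0) = 99.45, max(17.55, 0) = 17.55, max(-26.55, 0) = 0
Node u (S = 136.5): V_u = 1/1.09·[0.6500·99.4500 + 0.3500·17.5500] = 64.9404
Node d (S = 73.5): V_d = 1/1.09·[0.6500·17.5500 + 0.3500·0.0000] = 10.4656
Node 0 (S = 105): V_0 = 1/1.09·[0.6500·64.9404 + 0.3500·10.4656] = 42.0864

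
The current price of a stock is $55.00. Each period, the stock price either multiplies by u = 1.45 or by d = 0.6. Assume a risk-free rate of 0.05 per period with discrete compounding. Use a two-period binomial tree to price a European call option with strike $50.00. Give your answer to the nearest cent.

$16.69

Risk-neutral probability p = (1 + 0.05 − 0.6)/(1.45 − 0.6) = 0.4500/0.8500 = 0.5294
Terminal stock prices: S_uu = 115.6, S_ud = 47.85, S_dd = 19.8
Terminal payoffs (S − K): max(65.64, 0) = 65.64, max(-2.15, 0) = 0, max(-30.2, 0) = 0
Node u (S = 79.75): V_u = 1/1.05·[0.5294·65.6375 + 0.4706·0.0000] = 33.0945
Node d (S = 33): V_d = 1/1.05·[0.5294·0.0000 + 0.4706·0.0000] = 0.0000
Node 0 (S = 55): V_0 = 1/1.05·[0.5294·33.0945 + 0.4706·0.0000] = 16.6863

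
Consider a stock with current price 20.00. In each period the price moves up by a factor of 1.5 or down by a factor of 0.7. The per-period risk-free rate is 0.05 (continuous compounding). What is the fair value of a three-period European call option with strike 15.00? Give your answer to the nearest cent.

Risk-neutral probability p = (e^0.05 − 0.7)/(1.5 − 0.7) = 0.3513/0.8000 = 0.4391
Terminal stock prices: S_uuu = 67.5, S_uud = 31.5, S_udd = 14.7, S_ddd = 6.86
Terminal payoffs (S − K): max(52.5, 0) = 52.5, max(16.5, 0) = 16.5, max(-0.3, 0) = 0, max(-8.14, 0) = 0
Node uu (S = 45): V_uu = e^(−0.05)·[0.4391·52.5000 + 0.5609·16.5000] = 30.7316
Node ud (S = 21): V_ud = e^(−0.05)·[0.4391·16.5000 + 0.5609·0.0000] = 6.8916
Node dd (S = 9.8): V_dd = e^(−0.05)·[0.4391·0.0000 + 0.5609·0.0000] = 0.0000
Node u (S = 30): V_u = e^(−0.05)·[0.4391·30.7316 + 0.5609·6.8916] = 16.5128
Node d (S = 14): V_d = e^(−0.05)·[0.4391·6.8916 + 0.5609·0.0000] = 2.8785
Node 0 (S = 20): V_0 = e^(−0.05)·[0.4391·16.5128 + 0.5609·2.8785] = 8.4328

8.43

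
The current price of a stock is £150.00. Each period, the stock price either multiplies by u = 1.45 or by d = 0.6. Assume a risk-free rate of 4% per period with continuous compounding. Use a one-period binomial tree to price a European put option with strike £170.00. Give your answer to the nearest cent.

£37.00

Risk-neutral probability p = (e^0.04 − 0.6)/(1.45 − 0.6) = 0.4408/0.8500 = 0.5186
Terminal stock prices: S_u = 217.5, S_d = 90
Terminal payoffs (K − S): max(-47.5, 0) = 0, max(80, 0) = 80
Node 0 (S = 150): V_0 = e^(−0.04)·[0.5186·0.0000 + 0.4814·80.0000] = 37.0019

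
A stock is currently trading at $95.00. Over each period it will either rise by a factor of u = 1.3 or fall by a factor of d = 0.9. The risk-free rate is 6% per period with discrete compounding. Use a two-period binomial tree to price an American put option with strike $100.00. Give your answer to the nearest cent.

Risk-neutral probability p = (1 + 0.06 − 0.9)/(1.3 − 0.9) = 0.1600/0.4000 = 0.4000
Terminal stock prices: S_uu = 160.6, S_ud = 111.2, S_dd = 76.95
Terminal payoffs (K − S): max(-60.55, 0) = 0, max(-11.15, 0) = 0, max(23.05, 0) = 23.05
Node u (S = 123.5): continuation = 1/1.06·[0.4000·0.0000 + 0.6000·0.0000] = 0.0000; exercise value = 0.0000 ≤ continuation, so V_u = 0.0000
Node d (S = 85.5): continuation = 1/1.06·[0.4000·0.0000 + 0.6000·23.0500] = 13.0472; exercise value = 14.5000 > continuation, so V_d = 14.5000 (exercise)
Node 0 (S = 95): continuation = 1/1.06·[0.4000·0.0000 + 0.6000·14.5000] = 8.2075; exercise value = 5.0000 ≤ continuation, so V_0 = 8.2075

$8.21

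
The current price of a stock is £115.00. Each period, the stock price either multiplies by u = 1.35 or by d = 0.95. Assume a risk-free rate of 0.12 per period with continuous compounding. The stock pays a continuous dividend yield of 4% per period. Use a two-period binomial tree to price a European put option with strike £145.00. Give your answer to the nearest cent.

£14.41

Per-period risk-free factor R = e^0.12 = 1.1275; dividend-adjusted growth = e^(0.12−0.04) = 1.0833.
Risk-neutral probability p = (1.0833 − 0.95)/(1.35 − 0.95) = 0.1333/0.4000 = 0.3332
Terminal stock prices: S_uu = 209.6, S_ud = 147.5, S_dd = 103.8
Terminal payoffs (K − S): max(-64.59, 0) = 0, max(-2.487, 0) = 0, max(41.21, 0) = 41.21
Node u (S = 155.2): V_u = e^(−0.12)·[0.3332·0.0000 + 0.6668·0.0000] = 0.0000
Node d (S = 109.2): V_d = e^(−0.12)·[0.3332·0.0000 + 0.6668·41.2125] = 24.3724
Node 0 (S = 115): V_0 = e^(−0.12)·[0.3332·0.0000 + 0.6668·24.3724] = 14.4134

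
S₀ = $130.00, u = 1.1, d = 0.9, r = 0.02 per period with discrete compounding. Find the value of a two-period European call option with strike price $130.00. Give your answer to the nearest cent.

$9.45

Risk-neutral probability p = (1 + 0.02 − 0.9)/(1.1 − 0.9) = 0.1200/0.2000 = 0.6000
Terminal stock prices: S_uu = 157.3, S_ud = 128.7, S_dd = 105.3
Terminal payoffs (S − K): max(27.3, 0) = 27.3, max(-1.3, 0) = 0, max(-24.7, 0) = 0
Node u (S = 143): V_u = 1/1.02·[0.6000·27.3000 + 0.4000·0.0000] = 16.0588
Node d (S = 117): V_d = 1/1.02·[0.6000·0.0000 + 0.4000·0.0000] = 0.0000
Node 0 (S = 130): V_0 = 1/1.02·[0.6000·16.0588 + 0.4000·0.0000] = 9.4464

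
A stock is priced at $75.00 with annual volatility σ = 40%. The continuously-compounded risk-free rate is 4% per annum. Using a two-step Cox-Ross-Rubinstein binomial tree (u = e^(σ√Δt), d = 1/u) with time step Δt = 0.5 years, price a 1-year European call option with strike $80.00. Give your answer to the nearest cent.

CRR parameters: u = e^(σ√Δt) = e^(0.4·√0.5) = 1.3269, d = 1/u = 0.7536
Per-period rate: rΔt = 0.04·0.5 = 0.02, so R = e^0.02 = 1.0202
Risk-neutral probability p = (e^0.02 − 0.7536)/(1.3269 − 0.7536) = 0.2666/0.5733 = 0.4650
Terminal stock prices: S_uu = 132, S_ud = 75, S_dd = 42.6
Terminal payoffs (S − K): max(52.05, 0) = 52.05, max(-5, 0) = 0, max(-37.4, 0) = 0
Node u (S = 99.52): V_u = e^(−0.02)·[0.4650·52.0491 + 0.5350·0.0000] = 23.7234
Node d (S = 56.52): V_d = e^(−0.02)·[0.4650·0.0000 + 0.5350·0.0000] = 0.0000
Node 0 (S = 75): V_0 = e^(−0.02)·[0.4650·23.7234 + 0.5350·0.0000] = 10.8129

$10.81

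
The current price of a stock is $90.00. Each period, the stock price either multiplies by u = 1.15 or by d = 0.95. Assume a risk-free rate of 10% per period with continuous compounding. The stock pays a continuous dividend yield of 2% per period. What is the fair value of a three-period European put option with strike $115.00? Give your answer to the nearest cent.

$5.23

Per-period risk-free factor R = e^0.1 = 1.1052; dividend-adjusted growth = e^(0.1−0.02) = 1.0833.
Risk-neutral probability p = (1.0833 − 0.95)/(1.15 − 0.95) = 0.1333/0.2000 = 0.6664
Terminal stock prices: S_uuu = 136.9, S_uud = 113.1, S_udd = 93.41, S_ddd = 77.16
Terminal payoffs (K − S): max(-21.88, 0) = 0, max(1.926, 0) = 1.926, max(21.59, 0) = 21.59, max(37.84, 0) = 37.84
Node uu (S = 119): V_uu = e^(−0.1)·[0.6664·0.0000 + 0.3336·1.9263] = 0.5814
Node ud (S = 98.32): V_ud = e^(−0.1)·[0.6664·1.9263 + 0.3336·21.5913] = 7.6783
Node dd (S = 81.22): V_dd = e^(−0.1)·[0.6664·21.5913 + 0.3336·37.8363] = 24.4397
Node u (S = 103.5): V_u = e^(−0.1)·[0.6664·0.5814 + 0.3336·7.6783] = 2.6681
Node d (S = 85.5): V_d = e^(−0.1)·[0.6664·7.6783 + 0.3336·24.4397] = 12.0065
Node 0 (S = 90): V_0 = e^(−0.1)·[0.6664·2.6681 + 0.3336·12.0065] = 5.2327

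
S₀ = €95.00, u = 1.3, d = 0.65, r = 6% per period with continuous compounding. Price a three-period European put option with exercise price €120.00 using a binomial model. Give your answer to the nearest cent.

Risk-neutral probability p = (e^0.06 − 0.65)/(1.3 − 0.65) = 0.4118/0.6500 = 0.6336
Terminal stock prices: S_uuu = 208.7, S_uud = 104.4, S_udd = 52.18, S_ddd = 26.09
Terminal payoffs (K − S): max(-88.72, 0) = 0, max(15.64, 0) = 15.64, max(67.82, 0) = 67.82, max(93.91, 0) = 93.91
Node uu (S = 160.6): V_uu = e^(−0.06)·[0.6336·0.0000 + 0.3664·15.6425] = 5.3977
Node ud (S = 80.28): V_ud = e^(−0.06)·[0.6336·15.6425 + 0.3664·67.8212] = 32.7367
Node dd (S = 40.14): V_dd = e^(−0.06)·[0.6336·67.8212 + 0.3664·93.9106] = 72.8742
Node u (S = 123.5): V_u = e^(−0.06)·[0.6336·5.3977 + 0.3664·32.7367] = 14.5172
Node d (S = 61.75): V_d = e^(−0.06)·[0.6336·32.7367 + 0.3664·72.8742] = 44.6805
Node 0 (S = 95): V_0 = e^(−0.06)·[0.6336·14.5172 + 0.3664·44.6805] = 24.0801

€24.08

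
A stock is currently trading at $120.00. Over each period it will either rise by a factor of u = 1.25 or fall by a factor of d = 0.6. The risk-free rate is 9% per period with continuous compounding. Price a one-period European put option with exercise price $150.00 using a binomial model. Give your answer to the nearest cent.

$17.09

Risk-neutral probability p = (e^0.09 − 0.6)/(1.25 − 0.6) = 0.4942/0.6500 = 0.7603
Terminal stock prices: S_u = 150, S_d = 72
Terminal payoffs (K − S): max(0, 0) = 0, max(78, 0) = 78
Node 0 (S = 120): V_0 = e^(−0.09)·[0.7603·0.0000 + 0.2397·78.0000] = 17.0897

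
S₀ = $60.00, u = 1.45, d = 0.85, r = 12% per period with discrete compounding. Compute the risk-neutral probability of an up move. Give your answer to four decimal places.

p = 0.4500

Risk-neutral probability p = (1 + 0.12 − 0.85)/(1.45 − 0.85) = 0.2700/0.6000 = 0.4500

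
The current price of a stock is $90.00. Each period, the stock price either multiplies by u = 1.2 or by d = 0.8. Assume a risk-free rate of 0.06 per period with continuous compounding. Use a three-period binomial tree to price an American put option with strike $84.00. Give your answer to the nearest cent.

$4.87

Risk-neutral probability p = (e^0.06 − 0.8)/(1.2 − 0.8) = 0.2618/0.4000 = 0.6546
Terminal stock prices: S_uuu = 155.5, S_uud = 103.7, S_udd = 69.12, S_ddd = 46.08
Terminal payoffs (K − S): max(-71.52, 0) = 0, max(-19.68, 0) = 0, max(14.88, 0) = 14.88, max(37.92, 0) = 37.92
Node uu (S = 129.6): continuation = e^(−0.06)·[0.6546·0.0000 + 0.3454·0.0000] = 0.0000; exercise value = 0.0000 ≤ continuation, so V_uu = 0.0000
Node ud (S = 86.4): continuation = e^(−0.06)·[0.6546·0.0000 + 0.3454·14.8800] = 4.8404; exercise value = 0.0000 ≤ continuation, so V_ud = 4.8404
Node dd (S = 57.6): continuation = e^(−0.06)·[0.6546·14.8800 + 0.3454·37.9200] = 21.5082; exercise value = 26.4000 > continuation, so V_dd = 26.4000 (exercise)
Node u (S = 108): continuation = e^(−0.06)·[0.6546·0.0000 + 0.3454·4.8404] = 1.5745; exercise value = 0.0000 ≤ continuation, so V_u = 1.5745
Node d (S = 72): continuation = e^(−0.06)·[0.6546·4.8404 + 0.3454·26.4000] = 11.5717; exercise value = 12.0000 > continuation, so V_d = 12.0000 (exercise)
Node 0 (S = 90): continuation = e^(−0.06)·[0.6546·1.5745 + 0.3454·12.0000] = 4.8742; exercise value = 0.0000 ≤ continuation, so V_0 = 4.8742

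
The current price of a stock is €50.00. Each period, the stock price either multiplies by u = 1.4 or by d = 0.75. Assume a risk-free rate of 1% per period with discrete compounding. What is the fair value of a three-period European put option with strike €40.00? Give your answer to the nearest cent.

Risk-neutral probability p = (1 + 0.01 − 0.75)/(1.4 − 0.75) = 0.2600/0.6500 = 0.4000
Terminal stock prices: S_uuu = 137.2, S_uud = 73.5, S_udd = 39.38, S_ddd = 21.09
Terminal payoffs (K − S): max(-97.2, 0) = 0, max(-33.5, 0) = 0, max(0.625, 0) = 0.625, max(18.91, 0) = 18.91
Node uu (S = 98): V_uu = 1/1.01·[0.4000·0.0000 + 0.6000·0.0000] = 0.0000
Node ud (S = 52.5): V_ud = 1/1.01·[0.4000·0.0000 + 0.6000·0.6250] = 0.3713
Node dd (S = 28.12): V_dd = 1/1.01·[0.4000·0.6250 + 0.6000·18.9062] = 11.4790
Node u (S = 70): V_u = 1/1.01·[0.4000·0.0000 + 0.6000·0.3713] = 0.2206
Node d (S = 37.5): V_d = 1/1.01·[0.4000·0.3713 + 0.6000·11.4790] = 6.9662
Node 0 (S = 50): V_0 = 1/1.01·[0.4000·0.2206 + 0.6000·6.9662] = 4.2257

€4.23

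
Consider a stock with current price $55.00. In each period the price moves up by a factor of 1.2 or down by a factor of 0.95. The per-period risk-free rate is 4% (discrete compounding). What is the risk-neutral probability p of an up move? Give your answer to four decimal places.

Risk-neutral probability p = (1 + 0.04 − 0.95)/(1.2 − 0.95) = 0.0900/0.2500 = 0.3600

p = 0.3600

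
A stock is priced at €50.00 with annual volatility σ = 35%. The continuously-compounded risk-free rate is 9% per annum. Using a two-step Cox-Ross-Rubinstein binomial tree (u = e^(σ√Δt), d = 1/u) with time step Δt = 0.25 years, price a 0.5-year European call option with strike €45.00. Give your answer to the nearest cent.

€9.12

CRR parameters: u = e^(σ√Δt) = e^(0.35·√0.25) = 1.1912, d = 1/u = 0.8395
Per-period rate: rΔt = 0.09·0.25 = 0.0225, so R = e^0.0225 = 1.0228
Risk-neutral probability p = (e^0.0225 − 0.8395)/(1.1912 − 0.8395) = 0.1833/0.3518 = 0.5210
Terminal stock prices: S_uu = 70.95, S_ud = 50, S_dd = 35.23
Terminal payoffs (S − K): max(25.95, 0) = 25.95, max(5, 0) = 5, max(-9.766, 0) = 0
Node u (S = 59.56): V_u = e^(−0.0225)·[0.5210·25.9534 + 0.4790·5.0000] = 15.5635
Node d (S = 41.97): V_d = e^(−0.0225)·[0.5210·5.0000 + 0.4790·0.0000] = 2.5473
Node 0 (S = 50): V_0 = e^(−0.0225)·[0.5210·15.5635 + 0.4790·2.5473] = 9.1217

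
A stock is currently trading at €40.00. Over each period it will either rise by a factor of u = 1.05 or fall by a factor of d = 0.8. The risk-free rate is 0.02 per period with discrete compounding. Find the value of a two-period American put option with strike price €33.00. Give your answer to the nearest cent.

Risk-neutral probability p = (1 + 0.02 − 0.8)/(1.05 − 0.8) = 0.2200/0.2500 = 0.8800
Terminal stock prices: S_uu = 44.1, S_ud = 33.6, S_dd = 25.6
Terminal payoffs (K − S): max(-11.1, 0) = 0, max(-0.6, 0) = 0, max(7.4, 0) = 7.4
Node u (S = 42): continuation = 1/1.02·[0.8800·0.0000 + 0.1200·0.0000] = 0.0000; exercise value = 0.0000 ≤ continuation, so V_u = 0.0000
Node d (S = 32): continuation = 1/1.02·[0.8800·0.0000 + 0.1200·7.4000] = 0.8706; exercise value = 1.0000 > continuation, so V_d = 1.0000 (exercise)
Node 0 (S = 40): continuation = 1/1.02·[0.8800·0.0000 + 0.1200·1.0000] = 0.1176; exercise value = 0.0000 ≤ continuation, so V_0 = 0.1176

€0.12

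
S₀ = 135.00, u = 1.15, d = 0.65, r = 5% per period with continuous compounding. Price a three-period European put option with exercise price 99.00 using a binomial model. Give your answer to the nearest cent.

Risk-neutral probability p = (e^0.05 − 0.65)/(1.15 − 0.65) = 0.4013/0.5000 = 0.8025
Terminal stock prices: S_uuu = 205.3, S_uud = 116, S_udd = 65.59, S_ddd = 37.07
Terminal payoffs (K − S): max(-106.3, 0) = 0, max(-17.05, 0) = 0, max(33.41, 0) = 33.41, max(61.93, 0) = 61.93
Node uu (S = 178.5): V_uu = e^(−0.05)·[0.8025·0.0000 + 0.1975·0.0000] = 0.0000
Node ud (S = 100.9): V_ud = e^(−0.05)·[0.8025·0.0000 + 0.1975·33.4069] = 6.2747
Node dd (S = 57.04): V_dd = e^(−0.05)·[0.8025·33.4069 + 0.1975·61.9256] = 37.1342
Node u (S = 155.2): V_u = e^(−0.05)·[0.8025·0.0000 + 0.1975·6.2747] = 1.1786
Node d (S = 87.75): V_d = e^(−0.05)·[0.8025·6.2747 + 0.1975·37.1342] = 11.7650
Node 0 (S = 135): V_0 = e^(−0.05)·[0.8025·1.1786 + 0.1975·11.7650] = 3.1095

3.11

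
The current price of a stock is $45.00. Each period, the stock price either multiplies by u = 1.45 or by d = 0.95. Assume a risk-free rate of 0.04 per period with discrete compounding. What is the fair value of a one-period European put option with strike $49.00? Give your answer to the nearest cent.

Risk-neutral probability p = (1 + 0.04 − 0.95)/(1.45 − 0.95) = 0.0900/0.5000 = 0.1800
Terminal stock prices: S_u = 65.25, S_d = 42.75
Terminal payoffs (K − S): max(-16.25, 0) = 0, max(6.25, 0) = 6.25
Node 0 (S = 45): V_0 = 1/1.04·[0.1800·0.0000 + 0.8200·6.2500] = 4.9279

$4.93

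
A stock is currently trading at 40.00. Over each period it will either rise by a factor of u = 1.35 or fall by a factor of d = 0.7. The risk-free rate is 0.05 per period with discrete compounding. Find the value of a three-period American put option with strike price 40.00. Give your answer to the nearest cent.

6.62

Risk-neutral probability p = (1 + 0.05 − 0.7)/(1.35 − 0.7) = 0.3500/0.6500 = 0.5385
Terminal stock prices: S_uuu = 98.42, S_uud = 51.03, S_udd = 26.46, S_ddd = 13.72
Terminal payoffs (K − S): max(-58.42, 0) = 0, max(-11.03, 0) = 0, max(13.54, 0) = 13.54, max(26.28, 0) = 26.28
Node uu (S = 72.9): continuation = 1/1.05·[0.5385·0.0000 + 0.4615·0.0000] = 0.0000; exercise value = 0.0000 ≤ continuation, so V_uu = 0.0000
Node ud (S = 37.8): continuation = 1/1.05·[0.5385·0.0000 + 0.4615·13.5400] = 5.9516; exercise value = 2.2000 ≤ continuation, so V_ud = 5.9516
Node dd (S = 19.6): continuation = 1/1.05·[0.5385·13.5400 + 0.4615·26.2800] = 18.4952; exercise value = 20.4000 > continuation, so V_dd = 20.4000 (exercise)
Node u (S = 54): continuation = 1/1.05·[0.5385·0.0000 + 0.4615·5.9516] = 2.6161; exercise value = 0.0000 ≤ continuation, so V_u = 2.6161
Node d (S = 28): continuation = 1/1.05·[0.5385·5.9516 + 0.4615·20.4000] = 12.0192; exercise value = 12.0000 ≤ continuation, so V_d = 12.0192
Node 0 (S = 40): continuation = 1/1.05·[0.5385·2.6161 + 0.4615·12.0192] = 6.6247; exercise value = 0.0000 ≤ continuation, so V_0 = 6.6247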